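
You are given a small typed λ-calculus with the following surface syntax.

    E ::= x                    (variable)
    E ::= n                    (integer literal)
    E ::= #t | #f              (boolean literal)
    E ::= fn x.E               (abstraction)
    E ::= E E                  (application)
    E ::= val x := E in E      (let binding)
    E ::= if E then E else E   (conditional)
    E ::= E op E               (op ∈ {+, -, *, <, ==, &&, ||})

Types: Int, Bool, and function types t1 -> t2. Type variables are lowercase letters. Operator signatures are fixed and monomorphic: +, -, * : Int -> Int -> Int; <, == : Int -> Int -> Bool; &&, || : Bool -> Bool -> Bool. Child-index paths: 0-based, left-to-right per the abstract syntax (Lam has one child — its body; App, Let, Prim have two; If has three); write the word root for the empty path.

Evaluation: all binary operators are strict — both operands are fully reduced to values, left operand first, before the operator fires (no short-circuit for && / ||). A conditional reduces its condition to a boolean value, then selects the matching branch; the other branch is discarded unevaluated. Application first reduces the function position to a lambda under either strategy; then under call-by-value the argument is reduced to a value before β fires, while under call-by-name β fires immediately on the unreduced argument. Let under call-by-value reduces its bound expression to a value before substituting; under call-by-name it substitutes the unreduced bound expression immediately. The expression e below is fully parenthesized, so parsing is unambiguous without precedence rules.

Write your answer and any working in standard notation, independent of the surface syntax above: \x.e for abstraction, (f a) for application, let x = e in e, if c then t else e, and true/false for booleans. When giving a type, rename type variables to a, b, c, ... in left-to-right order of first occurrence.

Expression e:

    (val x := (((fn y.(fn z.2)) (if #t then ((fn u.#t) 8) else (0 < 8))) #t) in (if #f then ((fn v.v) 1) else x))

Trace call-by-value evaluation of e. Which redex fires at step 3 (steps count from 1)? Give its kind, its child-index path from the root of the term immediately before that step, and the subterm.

Answer: beta at 0.0 : ((\y.(\z.2)) true)

Trace:
step 0: (let x = (((\y.(\z.2)) (if true then ((\u.true) 8) else (0 < 8))) true) in (if false then ((\v.v) 1) else x))
step 1: [if@0.0.1] (let x = (((\y.(\z.2)) ((\u.true) 8)) true) in (if false then ((\v.v) 1) else x))
step 2: [beta@0.0.1] (let x = (((\y.(\z.2)) true) true) in (if false then ((\v.v) 1) else x))
step 3: [beta@0.0] (let x = ((\z.2) true) in (if false then ((\v.v) 1) else x))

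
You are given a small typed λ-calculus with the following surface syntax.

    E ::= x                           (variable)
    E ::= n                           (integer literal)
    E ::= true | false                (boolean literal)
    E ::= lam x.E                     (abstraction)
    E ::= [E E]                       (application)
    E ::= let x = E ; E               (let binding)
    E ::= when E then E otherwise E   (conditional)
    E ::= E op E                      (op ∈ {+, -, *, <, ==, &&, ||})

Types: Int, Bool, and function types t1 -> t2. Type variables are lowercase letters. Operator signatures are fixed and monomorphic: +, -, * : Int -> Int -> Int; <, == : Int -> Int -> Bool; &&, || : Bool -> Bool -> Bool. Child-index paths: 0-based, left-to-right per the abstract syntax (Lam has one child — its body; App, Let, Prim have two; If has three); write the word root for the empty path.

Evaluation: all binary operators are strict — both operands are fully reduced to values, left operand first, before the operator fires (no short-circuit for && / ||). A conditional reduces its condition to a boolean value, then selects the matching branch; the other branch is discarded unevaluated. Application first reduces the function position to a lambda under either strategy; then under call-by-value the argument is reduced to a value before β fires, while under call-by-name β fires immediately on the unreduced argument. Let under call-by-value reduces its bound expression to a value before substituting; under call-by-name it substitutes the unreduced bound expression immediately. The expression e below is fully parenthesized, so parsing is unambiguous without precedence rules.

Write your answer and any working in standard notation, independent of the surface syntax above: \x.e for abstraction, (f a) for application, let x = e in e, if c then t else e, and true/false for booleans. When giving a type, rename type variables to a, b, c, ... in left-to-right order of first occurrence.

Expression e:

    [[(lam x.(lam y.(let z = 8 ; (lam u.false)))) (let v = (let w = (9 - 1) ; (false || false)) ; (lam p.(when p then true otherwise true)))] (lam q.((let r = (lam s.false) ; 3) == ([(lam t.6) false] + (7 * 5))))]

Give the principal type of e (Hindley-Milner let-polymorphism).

Working:
let z : Int
\u._ : c -> Bool
\y._ : b -> c -> Bool
\x._ : a -> b -> c -> Bool
  unify Int ~ Int
  unify Int ~ Int
let w : Int
  unify Bool ~ Bool
  unify Bool ~ Bool
let v : Bool
p : d
  unify d ~ Bool
  unify Bool ~ Bool
\p._ : Bool -> Bool
  unify a -> b -> c -> Bool ~ (Bool -> Bool) -> e
  unify a ~ Bool -> Bool
  unify b -> c -> Bool ~ e
_ _ : b -> c -> Bool
\s._ : g -> Bool
let r : forall. g -> Bool
  unify Int ~ Int
\t._ : h -> Int
  unify h -> Int ~ Bool -> i
  unify h ~ Bool
  unify Int ~ i
_ _ : Int
  unify Int ~ Int
  unify Int ~ Int
  unify Int ~ Int
  unify Int ~ Int
  unify Int ~ Int
\q._ : f -> Bool
  unify b -> c -> Bool ~ (f -> Bool) -> j
  unify b ~ f -> Bool
  unify c -> Bool ~ j
_ _ : c -> Bool

Answer: a -> Bool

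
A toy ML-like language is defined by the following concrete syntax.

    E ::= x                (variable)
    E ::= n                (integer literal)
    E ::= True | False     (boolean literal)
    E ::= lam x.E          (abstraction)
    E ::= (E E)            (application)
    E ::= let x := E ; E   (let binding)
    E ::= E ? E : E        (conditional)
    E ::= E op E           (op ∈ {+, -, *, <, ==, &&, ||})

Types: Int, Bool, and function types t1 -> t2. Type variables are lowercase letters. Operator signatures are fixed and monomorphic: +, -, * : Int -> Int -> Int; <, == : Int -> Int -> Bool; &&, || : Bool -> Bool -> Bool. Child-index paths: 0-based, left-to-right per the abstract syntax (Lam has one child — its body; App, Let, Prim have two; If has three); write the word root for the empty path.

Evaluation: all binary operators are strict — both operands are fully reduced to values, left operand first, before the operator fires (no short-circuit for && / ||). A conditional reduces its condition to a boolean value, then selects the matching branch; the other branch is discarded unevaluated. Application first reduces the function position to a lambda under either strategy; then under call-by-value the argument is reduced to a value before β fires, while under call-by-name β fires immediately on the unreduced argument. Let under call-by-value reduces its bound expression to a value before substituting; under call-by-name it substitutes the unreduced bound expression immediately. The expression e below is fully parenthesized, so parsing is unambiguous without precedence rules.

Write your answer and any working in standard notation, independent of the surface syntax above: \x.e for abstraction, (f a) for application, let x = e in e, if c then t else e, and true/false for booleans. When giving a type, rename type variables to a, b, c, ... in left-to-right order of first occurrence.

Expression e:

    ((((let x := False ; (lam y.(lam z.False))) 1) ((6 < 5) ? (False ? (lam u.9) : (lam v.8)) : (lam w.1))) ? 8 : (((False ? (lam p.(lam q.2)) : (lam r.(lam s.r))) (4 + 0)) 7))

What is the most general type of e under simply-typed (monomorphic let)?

Trace:
let x : Bool
\z._ : b -> Bool
\y._ : a -> b -> Bool
  unify a -> b -> Bool ~ Int -> c
  unify a ~ Int
  unify b -> Bool ~ c
_ _ : b -> Bool
  unify Int ~ Int
  unify Int ~ Int
  unify Bool ~ Bool
  unify Bool ~ Bool
\u._ : d -> Int
\v._ : e -> Int
  unify d -> Int ~ e -> Int
  unify d ~ e
  unify Int ~ Int
\w._ : f -> Int
  unify e -> Int ~ f -> Int
  unify e ~ f
  unify Int ~ Int
  unify b -> Bool ~ (f -> Int) -> g
  unify b ~ f -> Int
  unify Bool ~ g
_ _ : Bool
  unify Bool ~ Bool
  unify Bool ~ Bool
\q._ : i -> Int
\p._ : h -> i -> Int
r : j
\s._ : k -> j
\r._ : j -> k -> j
  unify h -> i -> Int ~ j -> k -> j
  unify h ~ j
  unify i -> Int ~ k -> j
  unify i ~ k
  unify Int ~ j
  unify Int ~ Int
  unify Int ~ Int
  unify Int -> k -> Int ~ Int -> l
  unify Int ~ Int
  unify k -> Int ~ l
_ _ : k -> Int
  unify k -> Int ~ Int -> m
  unify k ~ Int
  unify Int ~ m
_ _ : Int
  unify Int ~ Int

Answer: Int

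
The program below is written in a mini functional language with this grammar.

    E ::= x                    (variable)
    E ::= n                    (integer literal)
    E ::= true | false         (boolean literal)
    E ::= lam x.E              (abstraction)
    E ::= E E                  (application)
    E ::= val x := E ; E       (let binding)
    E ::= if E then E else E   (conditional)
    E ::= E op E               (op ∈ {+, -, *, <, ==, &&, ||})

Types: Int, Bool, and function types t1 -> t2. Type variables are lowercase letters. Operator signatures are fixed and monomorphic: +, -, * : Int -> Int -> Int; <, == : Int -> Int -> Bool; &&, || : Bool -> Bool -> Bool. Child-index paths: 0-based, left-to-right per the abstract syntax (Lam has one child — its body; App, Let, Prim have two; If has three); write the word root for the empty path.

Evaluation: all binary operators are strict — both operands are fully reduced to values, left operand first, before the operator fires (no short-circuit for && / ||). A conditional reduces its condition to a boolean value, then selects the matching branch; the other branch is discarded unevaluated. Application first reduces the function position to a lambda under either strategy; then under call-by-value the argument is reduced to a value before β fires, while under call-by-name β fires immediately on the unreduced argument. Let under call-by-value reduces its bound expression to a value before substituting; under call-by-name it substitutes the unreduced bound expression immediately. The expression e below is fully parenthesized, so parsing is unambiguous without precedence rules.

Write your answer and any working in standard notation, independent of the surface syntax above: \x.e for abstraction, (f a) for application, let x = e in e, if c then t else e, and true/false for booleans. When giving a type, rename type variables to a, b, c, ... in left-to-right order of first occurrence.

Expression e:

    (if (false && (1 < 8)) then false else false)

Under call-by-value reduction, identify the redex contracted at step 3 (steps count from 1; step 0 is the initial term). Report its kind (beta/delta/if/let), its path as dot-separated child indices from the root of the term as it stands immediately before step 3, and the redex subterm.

Answer: if at root : (if false then false else false)

Working:
step 0: (if (false && (1 < 8)) then false else false)
step 1: [delta@0.1] (if (false && true) then false else false)
step 2: [delta@0] (if false then false else false)
step 3: [if@root] false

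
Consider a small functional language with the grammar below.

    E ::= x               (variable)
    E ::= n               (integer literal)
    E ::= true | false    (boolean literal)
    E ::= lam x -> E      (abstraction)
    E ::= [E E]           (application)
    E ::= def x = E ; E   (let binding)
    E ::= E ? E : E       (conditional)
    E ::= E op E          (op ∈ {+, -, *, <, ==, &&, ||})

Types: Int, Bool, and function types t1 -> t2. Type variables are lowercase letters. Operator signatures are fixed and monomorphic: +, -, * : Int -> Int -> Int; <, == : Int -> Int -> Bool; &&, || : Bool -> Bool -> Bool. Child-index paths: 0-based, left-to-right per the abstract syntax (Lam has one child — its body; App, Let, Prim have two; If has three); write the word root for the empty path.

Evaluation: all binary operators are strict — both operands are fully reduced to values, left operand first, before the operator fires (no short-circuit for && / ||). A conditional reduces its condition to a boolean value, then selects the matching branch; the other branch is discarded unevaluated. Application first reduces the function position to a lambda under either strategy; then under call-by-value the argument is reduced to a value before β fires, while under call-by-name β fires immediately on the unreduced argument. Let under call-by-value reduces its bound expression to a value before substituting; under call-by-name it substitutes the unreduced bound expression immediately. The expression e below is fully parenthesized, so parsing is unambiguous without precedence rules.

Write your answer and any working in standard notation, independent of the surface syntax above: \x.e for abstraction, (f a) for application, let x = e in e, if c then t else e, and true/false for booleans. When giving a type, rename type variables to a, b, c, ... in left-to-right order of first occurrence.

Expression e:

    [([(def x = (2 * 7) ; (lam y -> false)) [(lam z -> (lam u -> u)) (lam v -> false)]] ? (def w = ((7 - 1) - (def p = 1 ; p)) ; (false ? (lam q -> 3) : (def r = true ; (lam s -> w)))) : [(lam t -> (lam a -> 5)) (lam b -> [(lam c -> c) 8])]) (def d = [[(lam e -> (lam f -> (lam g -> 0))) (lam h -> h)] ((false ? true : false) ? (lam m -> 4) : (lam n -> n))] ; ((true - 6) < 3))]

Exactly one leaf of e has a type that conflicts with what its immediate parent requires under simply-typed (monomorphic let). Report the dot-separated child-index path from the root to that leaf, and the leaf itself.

Answer: 1.1.0.0 : true

Derivation:
  unify Int ~ Int
  unify Int ~ Int
let x : Int
\y._ : a -> Bool
u : c
\u._ : c -> c
\z._ : b -> c -> c
\v._ : d -> Bool
  unify b -> c -> c ~ (d -> Bool) -> e
  unify b ~ d -> Bool
  unify c -> c ~ e
_ _ : c -> c
  unify a -> Bool ~ (c -> c) -> f
  unify a ~ c -> c
  unify Bool ~ f
_ _ : Bool
  unify Bool ~ Bool
  unify Int ~ Int
  unify Int ~ Int
  unify Int ~ Int
let p : Int
p : Int
  unify Int ~ Int
let w : Int
  unify Bool ~ Bool
\q._ : g -> Int
let r : Bool
w : Int
\s._ : h -> Int
  unify g -> Int ~ h -> Int
  unify g ~ h
  unify Int ~ Int
\a._ : j -> Int
\t._ : i -> j -> Int
c : l
\c._ : l -> l
  unify l -> l ~ Int -> m
  unify l ~ Int
  unify Int ~ m
_ _ : Int
\b._ : k -> Int
  unify i -> j -> Int ~ (k -> Int) -> n
  unify i ~ k -> Int
  unify j -> Int ~ n
_ _ : j -> Int
  unify h -> Int ~ j -> Int
  unify h ~ j
  unify Int ~ Int
\g._ : q -> Int
\f._ : p -> q -> Int
\e._ : o -> p -> q -> Int
h : r
\h._ : r -> r
  unify o -> p -> q -> Int ~ (r -> r) -> s
  unify o ~ r -> r
  unify p -> q -> Int ~ s
_ _ : p -> q -> Int
  unify Bool ~ Bool
  unify Bool ~ Bool
  unify Bool ~ Bool
\m._ : t -> Int
n : u
\n._ : u -> u
  unify t -> Int ~ u -> u
  unify t ~ u
  unify Int ~ u
  unify p -> q -> Int ~ (Int -> Int) -> v
  unify p ~ Int -> Int
  unify q -> Int ~ v
_ _ : q -> Int
let d : q -> Int
  unify Bool ~ Int
  FAIL: mismatch Bool ~ Int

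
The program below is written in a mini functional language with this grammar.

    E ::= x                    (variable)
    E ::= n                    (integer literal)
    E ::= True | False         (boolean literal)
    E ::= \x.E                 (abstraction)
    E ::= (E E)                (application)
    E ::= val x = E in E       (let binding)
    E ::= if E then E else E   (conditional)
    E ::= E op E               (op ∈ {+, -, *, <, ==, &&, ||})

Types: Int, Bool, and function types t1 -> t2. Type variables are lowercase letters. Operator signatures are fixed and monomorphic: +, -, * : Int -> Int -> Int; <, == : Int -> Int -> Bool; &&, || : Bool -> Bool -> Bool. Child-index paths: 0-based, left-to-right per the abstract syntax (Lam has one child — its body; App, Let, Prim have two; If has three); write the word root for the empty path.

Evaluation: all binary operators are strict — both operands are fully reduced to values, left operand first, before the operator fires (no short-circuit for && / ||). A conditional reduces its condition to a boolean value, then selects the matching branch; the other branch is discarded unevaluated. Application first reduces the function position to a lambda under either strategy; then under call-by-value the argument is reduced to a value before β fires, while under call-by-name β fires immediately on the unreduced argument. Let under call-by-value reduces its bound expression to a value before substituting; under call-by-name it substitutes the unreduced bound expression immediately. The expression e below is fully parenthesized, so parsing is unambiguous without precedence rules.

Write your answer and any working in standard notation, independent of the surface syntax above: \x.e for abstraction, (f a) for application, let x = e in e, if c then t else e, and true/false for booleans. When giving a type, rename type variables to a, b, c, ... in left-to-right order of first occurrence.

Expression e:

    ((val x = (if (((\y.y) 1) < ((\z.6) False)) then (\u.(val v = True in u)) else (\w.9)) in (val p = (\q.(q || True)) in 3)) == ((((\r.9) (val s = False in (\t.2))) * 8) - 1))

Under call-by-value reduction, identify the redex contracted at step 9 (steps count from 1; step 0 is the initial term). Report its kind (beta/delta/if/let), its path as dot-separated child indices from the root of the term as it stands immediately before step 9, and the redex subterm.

Answer: delta at 1.0 : (9 * 8)

Working:
step 0: ((let x = (if (((\y.y) 1) < ((\z.6) false)) then (\u.(let v = true in u)) else (\w.9)) in (let p = (\q.(q || true)) in 3)) == ((((\r.9) (let s = false in (\t.2))) * 8) - 1))
step 1: [beta@0.0.0.0] ((let x = (if (1 < ((\z.6) false)) then (\u.(let v = true in u)) else (\w.9)) in (let p = (\q.(q || true)) in 3)) == ((((\r.9) (let s = false in (\t.2))) * 8) - 1))
step 2: [beta@0.0.0.1] ((let x = (if (1 < 6) then (\u.(let v = true in u)) else (\w.9)) in (let p = (\q.(q || true)) in 3)) == ((((\r.9) (let s = false in (\t.2))) * 8) - 1))
step 3: [delta@0.0.0] ((let x = (if true then (\u.(let v = true in u)) else (\w.9)) in (let p = (\q.(q || true)) in 3)) == ((((\r.9) (let s = false in (\t.2))) * 8) - 1))
step 4: [if@0.0] ((let x = (\u.(let v = true in u)) in (let p = (\q.(q || true)) in 3)) == ((((\r.9) (let s = false in (\t.2))) * 8) - 1))
step 5: [let@0] ((let p = (\q.(q || true)) in 3) == ((((\r.9) (let s = false in (\t.2))) * 8) - 1))
step 6: [let@0] (3 == ((((\r.9) (let s = false in (\t.2))) * 8) - 1))
step 7: [let@1.0.0.1] (3 == ((((\r.9) (\t.2)) * 8) - 1))
step 8: [beta@1.0.0] (3 == ((9 * 8) - 1))
step 9: [delta@1.0] (3 == (72 - 1))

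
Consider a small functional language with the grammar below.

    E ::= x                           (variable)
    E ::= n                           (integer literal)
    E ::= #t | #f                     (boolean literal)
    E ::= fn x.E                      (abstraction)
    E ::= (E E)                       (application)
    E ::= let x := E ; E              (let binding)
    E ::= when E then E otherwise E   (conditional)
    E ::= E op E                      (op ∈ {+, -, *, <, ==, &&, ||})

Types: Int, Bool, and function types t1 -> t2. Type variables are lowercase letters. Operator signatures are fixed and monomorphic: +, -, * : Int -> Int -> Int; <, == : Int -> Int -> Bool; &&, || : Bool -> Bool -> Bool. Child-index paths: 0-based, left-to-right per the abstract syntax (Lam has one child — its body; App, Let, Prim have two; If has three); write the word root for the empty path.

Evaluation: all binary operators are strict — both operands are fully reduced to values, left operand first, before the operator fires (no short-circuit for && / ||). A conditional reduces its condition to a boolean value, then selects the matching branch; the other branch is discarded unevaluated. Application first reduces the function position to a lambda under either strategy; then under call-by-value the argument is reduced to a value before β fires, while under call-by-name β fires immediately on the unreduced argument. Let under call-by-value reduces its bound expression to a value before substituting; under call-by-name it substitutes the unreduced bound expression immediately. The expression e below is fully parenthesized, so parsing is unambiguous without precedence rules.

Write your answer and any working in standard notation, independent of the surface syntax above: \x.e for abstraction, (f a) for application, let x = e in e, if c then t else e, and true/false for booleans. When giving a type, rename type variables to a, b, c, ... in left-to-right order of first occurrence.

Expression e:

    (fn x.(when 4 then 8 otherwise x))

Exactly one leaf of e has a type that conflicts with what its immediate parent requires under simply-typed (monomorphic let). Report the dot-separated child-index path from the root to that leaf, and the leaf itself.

Derivation:
  unify Int ~ Bool
  FAIL: mismatch Int ~ Bool

Answer: 0.0 : 4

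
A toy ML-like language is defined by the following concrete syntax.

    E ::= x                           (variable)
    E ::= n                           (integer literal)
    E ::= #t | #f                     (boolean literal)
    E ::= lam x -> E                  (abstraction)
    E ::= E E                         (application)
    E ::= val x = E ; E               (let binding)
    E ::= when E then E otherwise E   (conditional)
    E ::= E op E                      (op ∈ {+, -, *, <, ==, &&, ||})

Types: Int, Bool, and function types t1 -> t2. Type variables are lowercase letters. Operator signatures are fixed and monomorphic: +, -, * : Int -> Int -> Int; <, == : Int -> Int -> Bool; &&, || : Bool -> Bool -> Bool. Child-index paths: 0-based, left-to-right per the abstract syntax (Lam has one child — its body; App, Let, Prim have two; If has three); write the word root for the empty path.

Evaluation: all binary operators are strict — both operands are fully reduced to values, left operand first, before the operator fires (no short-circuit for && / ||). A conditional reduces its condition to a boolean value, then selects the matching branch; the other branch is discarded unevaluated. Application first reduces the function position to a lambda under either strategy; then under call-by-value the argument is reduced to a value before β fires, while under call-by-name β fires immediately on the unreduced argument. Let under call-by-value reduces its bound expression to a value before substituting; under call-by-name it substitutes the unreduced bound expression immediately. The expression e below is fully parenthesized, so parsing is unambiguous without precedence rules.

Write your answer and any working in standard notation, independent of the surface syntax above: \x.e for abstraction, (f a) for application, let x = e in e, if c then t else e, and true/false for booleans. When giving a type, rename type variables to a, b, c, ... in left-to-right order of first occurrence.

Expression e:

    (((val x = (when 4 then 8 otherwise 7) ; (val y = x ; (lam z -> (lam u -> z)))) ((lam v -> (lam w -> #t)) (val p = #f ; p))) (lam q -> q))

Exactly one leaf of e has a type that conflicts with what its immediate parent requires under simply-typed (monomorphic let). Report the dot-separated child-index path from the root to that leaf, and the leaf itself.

Working:
  unify Int ~ Bool
  FAIL: mismatch Int ~ Bool

Answer: 0.0.0.0 : 4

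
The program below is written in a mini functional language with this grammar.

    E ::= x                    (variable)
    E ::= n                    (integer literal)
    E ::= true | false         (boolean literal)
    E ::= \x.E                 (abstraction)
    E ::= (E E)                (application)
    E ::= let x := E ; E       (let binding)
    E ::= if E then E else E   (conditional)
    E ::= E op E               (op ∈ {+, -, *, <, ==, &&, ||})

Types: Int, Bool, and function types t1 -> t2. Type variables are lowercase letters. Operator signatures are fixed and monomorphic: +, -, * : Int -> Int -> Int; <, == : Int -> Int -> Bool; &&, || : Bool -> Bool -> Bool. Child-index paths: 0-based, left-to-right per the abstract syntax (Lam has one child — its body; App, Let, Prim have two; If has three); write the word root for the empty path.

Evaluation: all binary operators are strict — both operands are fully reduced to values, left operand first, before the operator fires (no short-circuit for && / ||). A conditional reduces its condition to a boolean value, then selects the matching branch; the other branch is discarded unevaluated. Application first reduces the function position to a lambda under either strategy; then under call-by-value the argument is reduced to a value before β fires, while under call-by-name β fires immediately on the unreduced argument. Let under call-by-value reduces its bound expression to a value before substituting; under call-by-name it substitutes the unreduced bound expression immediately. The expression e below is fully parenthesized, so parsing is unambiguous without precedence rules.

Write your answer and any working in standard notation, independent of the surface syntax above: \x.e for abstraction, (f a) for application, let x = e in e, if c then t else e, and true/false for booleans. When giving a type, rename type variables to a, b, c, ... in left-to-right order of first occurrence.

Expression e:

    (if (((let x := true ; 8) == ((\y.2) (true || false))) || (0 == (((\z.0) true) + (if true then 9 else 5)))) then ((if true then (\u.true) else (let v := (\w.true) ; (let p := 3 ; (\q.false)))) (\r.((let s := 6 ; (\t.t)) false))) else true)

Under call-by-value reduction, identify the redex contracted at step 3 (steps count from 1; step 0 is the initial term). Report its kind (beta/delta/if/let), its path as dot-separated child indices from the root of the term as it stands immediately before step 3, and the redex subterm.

Answer: beta at 0.0.1 : ((\y.2) true)

Derivation:
step 0: (if (((let x = true in 8) == ((\y.2) (true || false))) || (0 == (((\z.0) true) + (if true then 9 else 5)))) then ((if true then (\u.true) else (let v = (\w.true) in (let p = 3 in (\q.false)))) (\r.((let s = 6 in (\t.t)) false))) else true)
step 1: [let@0.0.0] (if ((8 == ((\y.2) (true || false))) || (0 == (((\z.0) true) + (if true then 9 else 5)))) then ((if true then (\u.true) else (let v = (\w.true) in (let p = 3 in (\q.false)))) (\r.((let s = 6 in (\t.t)) false))) else true)
step 2: [delta@0.0.1.1] (if ((8 == ((\y.2) true)) || (0 == (((\z.0) true) + (if true then 9 else 5)))) then ((if true then (\u.true) else (let v = (\w.true) in (let p = 3 in (\q.false)))) (\r.((let s = 6 in (\t.t)) false))) else true)
step 3: [beta@0.0.1] (if ((8 == 2) || (0 == (((\z.0) true) + (if true then 9 else 5)))) then ((if true then (\u.true) else (let v = (\w.true) in (let p = 3 in (\q.false)))) (\r.((let s = 6 in (\t.t)) false))) else true)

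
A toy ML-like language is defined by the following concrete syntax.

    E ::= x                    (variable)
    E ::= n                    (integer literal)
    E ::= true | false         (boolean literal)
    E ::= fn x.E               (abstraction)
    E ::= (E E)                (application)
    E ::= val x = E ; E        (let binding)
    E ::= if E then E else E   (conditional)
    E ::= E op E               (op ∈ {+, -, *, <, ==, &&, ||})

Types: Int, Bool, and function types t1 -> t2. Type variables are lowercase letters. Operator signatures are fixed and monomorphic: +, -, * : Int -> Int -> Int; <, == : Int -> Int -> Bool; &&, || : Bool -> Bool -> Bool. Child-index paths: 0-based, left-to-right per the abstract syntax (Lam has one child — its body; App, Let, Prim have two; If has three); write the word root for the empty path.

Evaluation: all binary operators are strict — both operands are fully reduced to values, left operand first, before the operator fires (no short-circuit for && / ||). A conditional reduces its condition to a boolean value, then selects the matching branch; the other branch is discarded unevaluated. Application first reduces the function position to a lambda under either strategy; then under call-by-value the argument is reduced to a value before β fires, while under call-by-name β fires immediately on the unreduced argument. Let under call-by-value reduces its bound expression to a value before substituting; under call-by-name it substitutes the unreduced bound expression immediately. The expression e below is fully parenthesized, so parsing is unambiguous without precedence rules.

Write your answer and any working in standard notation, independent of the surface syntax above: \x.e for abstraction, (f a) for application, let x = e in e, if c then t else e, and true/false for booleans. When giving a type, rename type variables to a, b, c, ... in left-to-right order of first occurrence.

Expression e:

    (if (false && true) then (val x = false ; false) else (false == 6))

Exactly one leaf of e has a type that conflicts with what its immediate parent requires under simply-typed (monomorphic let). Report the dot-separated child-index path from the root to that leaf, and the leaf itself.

Trace:
  unify Bool ~ Bool
  unify Bool ~ Bool
  unify Bool ~ Bool
let x : Bool
  unify Bool ~ Int
  FAIL: mismatch Bool ~ Int

Answer: 2.0 : false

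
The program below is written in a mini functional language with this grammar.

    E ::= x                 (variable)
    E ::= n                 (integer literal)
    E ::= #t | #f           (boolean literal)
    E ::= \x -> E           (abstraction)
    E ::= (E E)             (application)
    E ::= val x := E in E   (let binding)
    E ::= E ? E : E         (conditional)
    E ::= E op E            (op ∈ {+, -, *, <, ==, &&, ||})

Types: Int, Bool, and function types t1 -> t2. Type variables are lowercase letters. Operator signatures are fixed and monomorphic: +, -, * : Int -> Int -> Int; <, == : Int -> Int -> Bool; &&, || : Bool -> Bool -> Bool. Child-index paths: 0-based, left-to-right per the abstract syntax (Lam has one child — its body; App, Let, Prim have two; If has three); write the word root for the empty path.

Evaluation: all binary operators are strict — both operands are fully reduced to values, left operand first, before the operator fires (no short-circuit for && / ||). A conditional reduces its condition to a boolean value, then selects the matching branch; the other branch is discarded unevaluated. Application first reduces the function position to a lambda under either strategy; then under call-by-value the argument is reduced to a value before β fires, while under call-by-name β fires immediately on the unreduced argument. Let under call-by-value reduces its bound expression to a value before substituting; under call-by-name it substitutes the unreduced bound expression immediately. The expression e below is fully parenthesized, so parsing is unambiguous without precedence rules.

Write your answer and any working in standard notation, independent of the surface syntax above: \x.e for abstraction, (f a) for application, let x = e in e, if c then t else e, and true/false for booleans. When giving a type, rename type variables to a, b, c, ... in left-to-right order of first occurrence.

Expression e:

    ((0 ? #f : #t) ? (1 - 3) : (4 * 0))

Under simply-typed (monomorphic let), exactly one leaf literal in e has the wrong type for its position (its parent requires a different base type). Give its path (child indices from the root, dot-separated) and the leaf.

Working:
  unify Int ~ Bool
  FAIL: mismatch Int ~ Bool

Answer: 0.0 : 0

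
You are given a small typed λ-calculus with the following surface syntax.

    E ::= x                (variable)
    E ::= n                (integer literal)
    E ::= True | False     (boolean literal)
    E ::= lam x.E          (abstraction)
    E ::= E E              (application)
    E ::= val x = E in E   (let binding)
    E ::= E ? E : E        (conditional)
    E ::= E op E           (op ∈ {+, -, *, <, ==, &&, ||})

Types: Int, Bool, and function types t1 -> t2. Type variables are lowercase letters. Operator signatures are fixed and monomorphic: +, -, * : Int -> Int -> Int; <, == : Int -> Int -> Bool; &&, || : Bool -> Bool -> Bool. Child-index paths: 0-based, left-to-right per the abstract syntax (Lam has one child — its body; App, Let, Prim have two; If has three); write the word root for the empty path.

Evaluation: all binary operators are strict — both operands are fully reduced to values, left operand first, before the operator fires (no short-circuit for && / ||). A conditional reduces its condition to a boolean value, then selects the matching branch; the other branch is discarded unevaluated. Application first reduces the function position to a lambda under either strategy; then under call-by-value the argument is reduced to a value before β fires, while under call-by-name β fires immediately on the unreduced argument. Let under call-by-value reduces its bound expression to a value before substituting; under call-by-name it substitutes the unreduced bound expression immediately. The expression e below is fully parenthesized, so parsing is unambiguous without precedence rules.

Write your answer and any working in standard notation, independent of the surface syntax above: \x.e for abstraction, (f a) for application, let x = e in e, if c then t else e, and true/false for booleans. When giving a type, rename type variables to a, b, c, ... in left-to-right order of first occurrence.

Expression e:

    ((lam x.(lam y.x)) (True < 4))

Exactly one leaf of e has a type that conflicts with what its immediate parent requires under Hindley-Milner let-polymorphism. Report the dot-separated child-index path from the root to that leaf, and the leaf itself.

Trace:
x : a
\y._ : b -> a
\x._ : a -> b -> a
  unify Bool ~ Int
  FAIL: mismatch Bool ~ Int

Answer: 1.0 : true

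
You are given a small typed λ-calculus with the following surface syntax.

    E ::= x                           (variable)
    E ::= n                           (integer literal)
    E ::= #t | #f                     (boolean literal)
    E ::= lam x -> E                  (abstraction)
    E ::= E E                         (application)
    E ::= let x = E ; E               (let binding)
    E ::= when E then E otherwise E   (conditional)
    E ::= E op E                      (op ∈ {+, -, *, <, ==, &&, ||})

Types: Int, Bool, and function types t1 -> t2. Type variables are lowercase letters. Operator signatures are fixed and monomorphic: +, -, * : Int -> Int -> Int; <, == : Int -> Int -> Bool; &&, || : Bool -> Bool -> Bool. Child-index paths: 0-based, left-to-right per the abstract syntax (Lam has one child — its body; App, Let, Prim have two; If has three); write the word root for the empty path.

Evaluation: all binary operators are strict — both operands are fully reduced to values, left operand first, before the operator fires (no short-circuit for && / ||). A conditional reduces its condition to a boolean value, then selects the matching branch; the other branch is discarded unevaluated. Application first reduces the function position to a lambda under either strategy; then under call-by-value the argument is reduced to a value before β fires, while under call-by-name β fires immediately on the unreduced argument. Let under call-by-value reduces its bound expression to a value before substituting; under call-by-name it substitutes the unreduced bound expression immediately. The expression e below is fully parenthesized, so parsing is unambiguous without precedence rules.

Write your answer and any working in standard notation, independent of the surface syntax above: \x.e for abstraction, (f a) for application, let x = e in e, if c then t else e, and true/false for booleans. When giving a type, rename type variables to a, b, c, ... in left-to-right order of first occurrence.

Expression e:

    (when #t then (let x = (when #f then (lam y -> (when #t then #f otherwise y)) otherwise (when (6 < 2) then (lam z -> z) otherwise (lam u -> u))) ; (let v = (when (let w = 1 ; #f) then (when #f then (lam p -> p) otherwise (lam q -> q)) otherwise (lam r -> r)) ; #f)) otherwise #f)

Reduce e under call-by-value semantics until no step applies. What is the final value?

Answer: false

Trace:
step 0: (if true then (let x = (if false then (\y.(if true then false else y)) else (if (6 < 2) then (\z.z) else (\u.u))) in (let v = (if (let w = 1 in false) then (if false then (\p.p) else (\q.q)) else (\r.r)) in false)) else false)
step 1: [if@root] (let x = (if false then (\y.(if true then false else y)) else (if (6 < 2) then (\z.z) else (\u.u))) in (let v = (if (let w = 1 in false) then (if false then (\p.p) else (\q.q)) else (\r.r)) in false))
step 2: [if@0] (let x = (if (6 < 2) then (\z.z) else (\u.u)) in (let v = (if (let w = 1 in false) then (if false then (\p.p) else (\q.q)) else (\r.r)) in false))
step 3: [delta@0.0] (let x = (if false then (\z.z) else (\u.u)) in (let v = (if (let w = 1 in false) then (if false then (\p.p) else (\q.q)) else (\r.r)) in false))
step 4: [if@0] (let x = (\u.u) in (let v = (if (let w = 1 in false) then (if false then (\p.p) else (\q.q)) else (\r.r)) in false))
step 5: [let@root] (let v = (if (let w = 1 in false) then (if false then (\p.p) else (\q.q)) else (\r.r)) in false)
step 6: [let@0.0] (let v = (if false then (if false then (\p.p) else (\q.q)) else (\r.r)) in false)
step 7: [if@0] (let v = (\r.r) in false)
step 8: [let@root] false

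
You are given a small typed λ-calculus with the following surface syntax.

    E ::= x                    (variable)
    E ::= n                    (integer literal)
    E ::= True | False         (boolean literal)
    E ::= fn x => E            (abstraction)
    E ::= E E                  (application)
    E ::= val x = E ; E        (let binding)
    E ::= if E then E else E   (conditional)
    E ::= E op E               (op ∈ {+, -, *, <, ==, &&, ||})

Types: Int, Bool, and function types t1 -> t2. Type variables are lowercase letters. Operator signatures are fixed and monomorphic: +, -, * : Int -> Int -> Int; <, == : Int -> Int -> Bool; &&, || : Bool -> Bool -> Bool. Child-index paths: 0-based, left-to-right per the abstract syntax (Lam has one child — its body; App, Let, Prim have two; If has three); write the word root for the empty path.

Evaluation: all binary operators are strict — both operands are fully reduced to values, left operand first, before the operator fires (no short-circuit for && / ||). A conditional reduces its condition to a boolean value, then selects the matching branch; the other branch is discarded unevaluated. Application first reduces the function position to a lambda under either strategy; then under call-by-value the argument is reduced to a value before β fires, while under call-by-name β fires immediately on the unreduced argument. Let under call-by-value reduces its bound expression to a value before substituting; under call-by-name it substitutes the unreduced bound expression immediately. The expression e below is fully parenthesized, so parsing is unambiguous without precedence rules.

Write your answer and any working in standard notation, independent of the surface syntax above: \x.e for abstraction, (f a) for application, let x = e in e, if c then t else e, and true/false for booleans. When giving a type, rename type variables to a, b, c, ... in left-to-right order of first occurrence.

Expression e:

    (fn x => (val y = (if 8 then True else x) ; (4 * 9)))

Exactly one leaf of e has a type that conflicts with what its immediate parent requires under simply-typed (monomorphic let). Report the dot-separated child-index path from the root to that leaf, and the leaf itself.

Derivation:
  unify Int ~ Bool
  FAIL: mismatch Int ~ Bool

Answer: 0.0.0 : 8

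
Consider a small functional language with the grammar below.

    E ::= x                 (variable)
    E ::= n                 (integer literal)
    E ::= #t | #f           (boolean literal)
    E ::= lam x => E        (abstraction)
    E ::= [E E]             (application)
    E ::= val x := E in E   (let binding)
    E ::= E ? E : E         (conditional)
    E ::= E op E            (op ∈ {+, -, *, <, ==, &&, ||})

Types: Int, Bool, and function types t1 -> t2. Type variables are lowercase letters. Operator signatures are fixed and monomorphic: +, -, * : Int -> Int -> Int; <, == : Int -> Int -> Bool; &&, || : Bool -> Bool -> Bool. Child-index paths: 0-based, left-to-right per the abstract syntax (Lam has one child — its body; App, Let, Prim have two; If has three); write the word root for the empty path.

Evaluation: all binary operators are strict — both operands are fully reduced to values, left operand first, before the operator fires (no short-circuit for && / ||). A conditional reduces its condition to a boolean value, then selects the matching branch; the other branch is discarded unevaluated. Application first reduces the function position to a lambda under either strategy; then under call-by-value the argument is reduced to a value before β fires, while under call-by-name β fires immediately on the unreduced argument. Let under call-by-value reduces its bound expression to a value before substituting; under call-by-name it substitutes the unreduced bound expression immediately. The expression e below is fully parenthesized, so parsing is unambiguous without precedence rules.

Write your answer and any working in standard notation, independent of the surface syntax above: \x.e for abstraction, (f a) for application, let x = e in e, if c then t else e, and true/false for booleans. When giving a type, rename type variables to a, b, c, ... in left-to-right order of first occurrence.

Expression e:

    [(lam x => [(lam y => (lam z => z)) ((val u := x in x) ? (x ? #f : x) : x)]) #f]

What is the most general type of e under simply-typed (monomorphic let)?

Answer: a -> a

Trace:
z : c
\z._ : c -> c
\y._ : b -> c -> c
x : a
let u : a
x : a
  unify a ~ Bool
x : Bool
  unify Bool ~ Bool
x : Bool
  unify Bool ~ Bool
x : Bool
  unify Bool ~ Bool
  unify b -> c -> c ~ Bool -> d
  unify b ~ Bool
  unify c -> c ~ d
_ _ : c -> c
\x._ : Bool -> c -> c
  unify Bool -> c -> c ~ Bool -> e
  unify Bool ~ Bool
  unify c -> c ~ e
_ _ : c -> c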